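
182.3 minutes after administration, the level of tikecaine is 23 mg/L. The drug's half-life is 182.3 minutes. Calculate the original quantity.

Number of half-lives elapsed: n = 182.3/182.3 ≈ 1.
A₀ = A × 2^n = 23 × 2^1 = 23 × 2 ≈ 46 mg/L.

46 mg/L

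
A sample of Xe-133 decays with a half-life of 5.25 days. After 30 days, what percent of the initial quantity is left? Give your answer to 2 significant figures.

1.9%

n = 30/5.25 ≈ 5.7143 half-lives.
Fraction remaining = (1/2)^5.7143 ≈ 0.019047, i.e. 1.9047%.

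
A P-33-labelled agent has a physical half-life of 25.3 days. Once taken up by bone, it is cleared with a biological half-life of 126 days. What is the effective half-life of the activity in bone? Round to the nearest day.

1/t_eff = 1/t_phys + 1/t_biol = 1/25.3 + 1/126 = 0.047462 per day.
t_eff = 25.3 × 126 / (25.3 + 126) ≈ 21.069 days.

21 days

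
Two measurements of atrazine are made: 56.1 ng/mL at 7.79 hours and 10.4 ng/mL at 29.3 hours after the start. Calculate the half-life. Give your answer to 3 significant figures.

8.85 hours

Over Δt = 29.3 − 7.79 = 21.51 hours, the level fell by a factor of 56.1/10.4 ≈ 5.3942.
n = log₂(5.3942) ≈ 2.4314 half-lives, so t½ = 21.51/2.4314 ≈ 8.8467 hours.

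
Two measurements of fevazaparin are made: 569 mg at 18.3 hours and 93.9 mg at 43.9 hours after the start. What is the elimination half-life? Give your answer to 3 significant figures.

Over Δt = 43.9 − 18.3 = 25.6 hours, the level fell by a factor of 569/93.9 ≈ 6.0596.
n = log₂(6.0596) ≈ 2.5992 half-lives, so t½ = 25.6/2.5992 ≈ 9.8491 hours.

9.85 hours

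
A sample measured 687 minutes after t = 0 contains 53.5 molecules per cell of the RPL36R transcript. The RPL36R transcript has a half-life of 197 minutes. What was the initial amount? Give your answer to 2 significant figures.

Number of half-lives elapsed: n = 687/197 ≈ 3.4873.
A₀ = A × 2^n = 53.5 × 2^3.4873 = 53.5 × 11.215 ≈ 599.98 molecules per cell.

600 molecules per cell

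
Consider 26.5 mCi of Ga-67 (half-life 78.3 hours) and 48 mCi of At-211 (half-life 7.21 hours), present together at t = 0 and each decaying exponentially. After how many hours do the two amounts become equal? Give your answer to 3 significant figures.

6.81 hours

Set 26.5·(1/2)^(t/78.3) = 48·(1/2)^(t/7.21).
Taking log₂: log₂(26.5/48) = t·(1/78.3 − 1/7.21).
log₂(0.55208) = -0.85704; 1/78.3 − 1/7.21 = -0.12592.
t = -0.85704 / -0.12592 ≈ 6.806 hours.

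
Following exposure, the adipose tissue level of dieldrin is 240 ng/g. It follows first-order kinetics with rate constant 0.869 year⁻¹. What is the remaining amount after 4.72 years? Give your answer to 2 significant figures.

t½ = ln 2 / λ = 0.69315 / 0.869 ≈ 0.79764 years.
Number of half-lives: n = 4.72/0.79764 ≈ 5.9175.
Remaining = 240 × (1/2)^5.9175 = 240 × 0.016545 ≈ 3.9708 ng/g.

4.0 ng/g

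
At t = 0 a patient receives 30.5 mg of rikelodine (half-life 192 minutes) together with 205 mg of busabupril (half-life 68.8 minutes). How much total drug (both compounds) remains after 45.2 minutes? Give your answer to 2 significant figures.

160 mg

rikelodine: 30.5 × (1/2)^(45.2/192) = 30.5 × (1/2)^0.23542 ≈ 25.908 mg.
busabupril: 205 × (1/2)^(45.2/68.8) = 205 × (1/2)^0.65698 ≈ 130.01 mg.
Total = 25.908 + 130.01 ≈ 155.92 mg.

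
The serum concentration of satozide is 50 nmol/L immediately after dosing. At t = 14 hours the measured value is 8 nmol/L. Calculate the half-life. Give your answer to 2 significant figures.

A/A₀ = 8/50 ≈ 0.16.
n = log₂(6.25) ≈ 2.6439 half-lives elapsed in 14 hours.
t½ = 14/2.6439 ≈ 5.2953 hours.

5.3 hours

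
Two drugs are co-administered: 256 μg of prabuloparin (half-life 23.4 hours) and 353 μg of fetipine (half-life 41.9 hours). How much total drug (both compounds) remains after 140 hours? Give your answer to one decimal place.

38.9 μg

prabuloparin: 256 × (1/2)^(140/23.4) = 256 × (1/2)^5.9829 ≈ 4.0477 μg.
fetipine: 353 × (1/2)^(140/41.9) = 353 × (1/2)^3.3413 ≈ 34.829 μg.
Total = 4.0477 + 34.829 ≈ 38.877 μg.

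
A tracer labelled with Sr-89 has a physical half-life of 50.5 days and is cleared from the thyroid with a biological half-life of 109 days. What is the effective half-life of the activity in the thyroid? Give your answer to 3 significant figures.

34.5 days

1/t_eff = 1/t_phys + 1/t_biol = 1/50.5 + 1/109 = 0.028976 per day.
t_eff = 50.5 × 109 / (50.5 + 109) ≈ 34.511 days.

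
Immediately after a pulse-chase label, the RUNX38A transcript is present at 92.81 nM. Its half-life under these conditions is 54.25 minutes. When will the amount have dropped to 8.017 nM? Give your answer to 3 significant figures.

192 minutes

Fraction remaining = 8.017/92.81 ≈ 0.086381.
n = log₂(92.81/8.017) = ln(11.577)/ln 2 ≈ 3.5331 half-lives.
t = n × t½ = 3.5331 × 54.25 ≈ 191.67 minutes.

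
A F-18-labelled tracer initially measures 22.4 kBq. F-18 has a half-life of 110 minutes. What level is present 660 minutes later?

0.35 kBq

Elapsed time is 6 half-lives (660/110).
Each half-life halves the amount: 22.4 × (1/2)^6 = 22.4/64 = 0.35 kBq.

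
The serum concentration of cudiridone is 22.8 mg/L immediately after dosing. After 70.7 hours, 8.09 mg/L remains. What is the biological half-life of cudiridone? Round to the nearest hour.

47 hours

A/A₀ = 8.09/22.8 ≈ 0.35482.
n = log₂(2.8183) ≈ 1.4948 half-lives elapsed in 70.7 hours.
t½ = 70.7/1.4948 ≈ 47.297 hours.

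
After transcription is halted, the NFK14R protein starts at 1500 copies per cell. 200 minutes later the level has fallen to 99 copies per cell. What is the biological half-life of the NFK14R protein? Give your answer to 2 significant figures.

A/A₀ = 99/1500 ≈ 0.066.
n = log₂(15.152) ≈ 3.9214 half-lives elapsed in 200 minutes.
t½ = 200/3.9214 ≈ 51.002 minutes.

51 minutes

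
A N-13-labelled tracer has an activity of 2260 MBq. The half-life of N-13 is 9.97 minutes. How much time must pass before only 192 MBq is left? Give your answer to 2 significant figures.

Fraction remaining = 192/2260 ≈ 0.084956.
n = log₂(2260/192) = ln(11.771)/ln 2 ≈ 3.5571 half-lives.
t = n × t½ = 3.5571 × 9.97 ≈ 35.465 minutes.

35 minutes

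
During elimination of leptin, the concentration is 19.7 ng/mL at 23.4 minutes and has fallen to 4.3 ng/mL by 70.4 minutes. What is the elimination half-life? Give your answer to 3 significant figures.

21.4 minutes

Over Δt = 70.4 − 23.4 = 47 minutes, the level fell by a factor of 19.7/4.3 ≈ 4.5814.
n = log₂(4.5814) ≈ 2.1958 half-lives, so t½ = 47/2.1958 ≈ 21.405 minutes.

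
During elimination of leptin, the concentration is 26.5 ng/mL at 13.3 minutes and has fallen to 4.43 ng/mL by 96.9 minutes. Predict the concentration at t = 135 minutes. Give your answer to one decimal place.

2.0 ng/mL

Over Δt = 96.9 − 13.3 = 83.6 minutes, the level fell by a factor of 26.5/4.43 ≈ 5.9819.
n = log₂(5.9819) ≈ 2.5806 half-lives, so t½ = 83.6/2.5806 ≈ 32.395 minutes.
From t = 96.9 to t = 135: 4.43 × (1/2)^((135−96.9)/32.395) ≈ 1.9605 ng/mL.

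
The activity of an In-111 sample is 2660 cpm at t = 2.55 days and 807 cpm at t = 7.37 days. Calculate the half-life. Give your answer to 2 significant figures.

2.8 days

Over Δt = 7.37 − 2.55 = 4.82 days, the level fell by a factor of 2660/807 ≈ 3.2962.
n = log₂(3.2962) ≈ 1.7208 half-lives, so t½ = 4.82/1.7208 ≈ 2.801 days.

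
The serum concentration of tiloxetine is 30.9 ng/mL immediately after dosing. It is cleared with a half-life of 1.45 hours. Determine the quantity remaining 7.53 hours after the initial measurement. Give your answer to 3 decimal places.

0.845 ng/mL

Number of half-lives: n = 7.53/1.45 ≈ 5.1931.
Remaining = 30.9 × (1/2)^5.1931 = 30.9 × 0.027335 ≈ 0.84465 ng/mL.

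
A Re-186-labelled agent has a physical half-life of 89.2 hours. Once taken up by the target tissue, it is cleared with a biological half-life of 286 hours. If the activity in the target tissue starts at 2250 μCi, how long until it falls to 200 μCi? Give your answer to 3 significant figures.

237 hours

1/t_eff = 1/t_phys + 1/t_biol = 1/89.2 + 1/286 = 0.014707 per hour.
t_eff = 89.2 × 286 / (89.2 + 286) ≈ 67.994 hours.
n = log₂(2250/200) ≈ 3.4919; t = 3.4919 × 67.994 ≈ 237.42 hours.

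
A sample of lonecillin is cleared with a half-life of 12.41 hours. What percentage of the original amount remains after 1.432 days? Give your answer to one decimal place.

1.432 days = 34.368 hours.
n = 34.368/12.41 ≈ 2.7694 half-lives.
Fraction remaining = (1/2)^2.7694 ≈ 0.14667, i.e. 14.667%.

14.7%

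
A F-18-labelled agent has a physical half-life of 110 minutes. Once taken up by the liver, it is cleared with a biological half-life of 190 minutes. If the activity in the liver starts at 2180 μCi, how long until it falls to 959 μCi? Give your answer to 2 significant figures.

83 minutes

1/t_eff = 1/t_phys + 1/t_biol = 1/110 + 1/190 = 0.014354 per minute.
t_eff = 110 × 190 / (110 + 190) ≈ 69.667 minutes.
n = log₂(2180/959) ≈ 1.1847; t = 1.1847 × 69.667 ≈ 82.536 minutes.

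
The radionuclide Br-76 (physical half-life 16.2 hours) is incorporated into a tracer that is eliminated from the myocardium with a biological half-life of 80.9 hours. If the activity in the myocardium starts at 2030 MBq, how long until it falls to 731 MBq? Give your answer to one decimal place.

1/t_eff = 1/t_phys + 1/t_biol = 1/16.2 + 1/80.9 = 0.074089 per hour.
t_eff = 16.2 × 80.9 / (16.2 + 80.9) ≈ 13.497 hours.
n = log₂(2030/731) ≈ 1.4735; t = 1.4735 × 13.497 ≈ 19.889 hours.

19.9 hours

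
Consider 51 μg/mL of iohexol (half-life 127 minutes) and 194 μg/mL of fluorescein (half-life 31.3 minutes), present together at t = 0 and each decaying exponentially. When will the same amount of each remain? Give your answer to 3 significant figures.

80.1 minutes

Set 51·(1/2)^(t/127) = 194·(1/2)^(t/31.3).
Taking log₂: log₂(51/194) = t·(1/127 − 1/31.3).
log₂(0.26289) = -1.9275; 1/127 − 1/31.3 = -0.024075.
t = -1.9275 / -0.024075 ≈ 80.062 minutes.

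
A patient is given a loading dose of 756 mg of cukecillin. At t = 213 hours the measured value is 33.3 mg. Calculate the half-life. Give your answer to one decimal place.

A/A₀ = 33.3/756 ≈ 0.044048.
n = log₂(22.703) ≈ 4.5048 half-lives elapsed in 213 hours.
t½ = 213/4.5048 ≈ 47.283 hours.

47.3 hours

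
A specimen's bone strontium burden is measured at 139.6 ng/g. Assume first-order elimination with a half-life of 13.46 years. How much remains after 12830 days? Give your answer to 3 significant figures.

22.8 ng/g

Convert the elapsed time: 12830 days = 35.1507 years.
Number of half-lives: n = 35.1507/13.46 ≈ 2.6115.
Remaining = 139.6 × (1/2)^2.6115 = 139.6 × 0.16363 ≈ 22.843 ng/g.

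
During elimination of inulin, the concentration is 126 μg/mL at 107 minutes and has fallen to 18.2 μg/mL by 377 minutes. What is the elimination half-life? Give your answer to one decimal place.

Over Δt = 377 − 107 = 270 minutes, the level fell by a factor of 126/18.2 ≈ 6.9231.
n = log₂(6.9231) ≈ 2.7914 half-lives, so t½ = 270/2.7914 ≈ 96.725 minutes.

96.7 minutes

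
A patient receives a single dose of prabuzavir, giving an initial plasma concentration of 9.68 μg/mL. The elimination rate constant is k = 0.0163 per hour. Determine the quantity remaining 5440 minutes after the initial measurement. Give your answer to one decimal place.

t½ = ln 2 / k = 0.69315 / 0.0163 ≈ 42.524 hours.
Convert the elapsed time: 5440 minutes = 90.6667 hours.
Number of half-lives: n = 90.6667/42.524 ≈ 2.1321.
Remaining = 9.68 × (1/2)^2.1321 = 9.68 × 0.22812 ≈ 2.2082 μg/mL.

2.2 μg/mL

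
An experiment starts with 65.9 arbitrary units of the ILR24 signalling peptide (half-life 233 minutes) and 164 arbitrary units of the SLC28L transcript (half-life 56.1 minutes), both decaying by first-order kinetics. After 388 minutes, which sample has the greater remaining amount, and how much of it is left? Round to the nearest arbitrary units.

ILR24 signalling peptide: 65.9 × (1/2)^1.6652 ≈ 20.778 arbitrary units.
SLC28L transcript: 164 × (1/2)^6.9162 ≈ 1.3579 arbitrary units.
ILR24 signalling peptide has more remaining, at ≈ 20.778 arbitrary units.

ILR24 signalling peptide, 21 arbitrary units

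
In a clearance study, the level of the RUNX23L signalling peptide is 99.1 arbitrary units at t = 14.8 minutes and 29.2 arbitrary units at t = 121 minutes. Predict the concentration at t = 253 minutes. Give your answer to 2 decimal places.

Over Δt = 121 − 14.8 = 106.2 minutes, the level fell by a factor of 99.1/29.2 ≈ 3.3938.
n = log₂(3.3938) ≈ 1.7629 half-lives, so t½ = 106.2/1.7629 ≈ 60.241 minutes.
From t = 121 to t = 253: 29.2 × (1/2)^((253−121)/60.241) ≈ 6.3939 arbitrary units.

6.39 arbitrary units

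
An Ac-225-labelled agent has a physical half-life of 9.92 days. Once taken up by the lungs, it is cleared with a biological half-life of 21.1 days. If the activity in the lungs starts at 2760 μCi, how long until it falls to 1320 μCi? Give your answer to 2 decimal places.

1/t_eff = 1/t_phys + 1/t_biol = 1/9.92 + 1/21.1 = 0.1482 per day.
t_eff = 9.92 × 21.1 / (9.92 + 21.1) ≈ 6.7476 days.
n = log₂(2760/1320) ≈ 1.0641; t = 1.0641 × 6.7476 ≈ 7.1804 days.

7.18 days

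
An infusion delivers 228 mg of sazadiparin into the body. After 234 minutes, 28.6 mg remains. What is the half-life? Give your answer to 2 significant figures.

A/A₀ = 28.6/228 ≈ 0.12544.
n = log₂(7.972) ≈ 2.9949 half-lives elapsed in 234 minutes.
t½ = 234/2.9949 ≈ 78.132 minutes.

78 minutes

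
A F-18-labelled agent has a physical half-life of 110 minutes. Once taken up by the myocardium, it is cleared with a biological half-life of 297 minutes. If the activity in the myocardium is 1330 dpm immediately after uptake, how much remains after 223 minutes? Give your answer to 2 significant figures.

190 dpm

1/t_eff = 1/t_phys + 1/t_biol = 1/110 + 1/297 = 0.012458 per minute.
t_eff = 110 × 297 / (110 + 297) ≈ 80.27 minutes.
Remaining = 1330 × (1/2)^(223/80.27) = 1330 × (1/2)^2.7781 ≈ 193.89 dpm.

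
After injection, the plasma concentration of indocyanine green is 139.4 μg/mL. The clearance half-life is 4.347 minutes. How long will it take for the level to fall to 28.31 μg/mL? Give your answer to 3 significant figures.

10.0 minutes

Fraction remaining = 28.31/139.4 ≈ 0.20308.
n = log₂(139.4/28.31) = ln(4.9241)/ln 2 ≈ 2.2998 half-lives.
t = n × t½ = 2.2998 × 4.347 ≈ 9.9974 minutes.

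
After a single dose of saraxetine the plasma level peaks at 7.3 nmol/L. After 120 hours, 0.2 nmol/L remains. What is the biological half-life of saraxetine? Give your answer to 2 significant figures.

23 hours

A/A₀ = 0.2/7.3 ≈ 0.027397.
n = log₂(36.5) ≈ 5.1898 half-lives elapsed in 120 hours.
t½ = 120/5.1898 ≈ 23.122 hours.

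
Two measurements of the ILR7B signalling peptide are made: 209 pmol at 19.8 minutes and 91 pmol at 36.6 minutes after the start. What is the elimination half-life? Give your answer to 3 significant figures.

Over Δt = 36.6 − 19.8 = 16.8 minutes, the level fell by a factor of 209/91 ≈ 2.2967.
n = log₂(2.2967) ≈ 1.1996 half-lives, so t½ = 16.8/1.1996 ≈ 14.005 minutes.

14.0 minutes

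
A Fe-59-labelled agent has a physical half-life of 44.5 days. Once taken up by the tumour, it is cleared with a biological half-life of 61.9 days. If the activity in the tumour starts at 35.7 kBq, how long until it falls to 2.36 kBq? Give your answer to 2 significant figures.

100 days

1/t_eff = 1/t_phys + 1/t_biol = 1/44.5 + 1/61.9 = 0.038627 per day.
t_eff = 44.5 × 61.9 / (44.5 + 61.9) ≈ 25.889 days.
n = log₂(35.7/2.36) ≈ 3.9191; t = 3.9191 × 25.889 ≈ 101.46 days.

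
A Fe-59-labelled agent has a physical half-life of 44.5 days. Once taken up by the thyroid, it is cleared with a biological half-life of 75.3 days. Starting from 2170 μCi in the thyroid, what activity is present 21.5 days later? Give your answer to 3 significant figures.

1270 μCi

1/t_eff = 1/t_phys + 1/t_biol = 1/44.5 + 1/75.3 = 0.035752 per day.
t_eff = 44.5 × 75.3 / (44.5 + 75.3) ≈ 27.97 days.
Remaining = 2170 × (1/2)^(21.5/27.97) = 2170 × (1/2)^0.76867 ≈ 1273.7 μCi.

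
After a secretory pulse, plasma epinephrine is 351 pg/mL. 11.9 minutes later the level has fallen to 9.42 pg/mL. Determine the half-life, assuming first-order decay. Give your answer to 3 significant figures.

2.28 minutes

A/A₀ = 9.42/351 ≈ 0.026838.
n = log₂(37.261) ≈ 5.2196 half-lives elapsed in 11.9 minutes.
t½ = 11.9/5.2196 ≈ 2.2799 minutes.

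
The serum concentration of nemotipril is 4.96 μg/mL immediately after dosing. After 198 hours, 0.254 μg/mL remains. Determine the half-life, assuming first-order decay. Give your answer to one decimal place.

46.2 hours

A/A₀ = 0.254/4.96 ≈ 0.05121.
n = log₂(19.528) ≈ 4.2874 half-lives elapsed in 198 hours.
t½ = 198/4.2874 ≈ 46.181 hours.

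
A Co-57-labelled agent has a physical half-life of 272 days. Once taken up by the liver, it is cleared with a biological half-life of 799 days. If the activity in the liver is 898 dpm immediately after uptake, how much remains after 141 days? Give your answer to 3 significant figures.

555 dpm

1/t_eff = 1/t_phys + 1/t_biol = 1/272 + 1/799 = 0.004928 per day.
t_eff = 272 × 799 / (272 + 799) ≈ 202.92 days.
Remaining = 898 × (1/2)^(141/202.92) = 898 × (1/2)^0.69485 ≈ 554.76 dpm.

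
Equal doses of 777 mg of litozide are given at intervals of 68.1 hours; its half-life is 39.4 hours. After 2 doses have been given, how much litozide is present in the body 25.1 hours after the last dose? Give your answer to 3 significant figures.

The 2 doses were given 93.2, 25.1 hours ago.
Total = 777·(1/2)^(93.2/39.4) + 777·(1/2)^(25.1/39.4)
      = 150.78 + 499.63 ≈ 650.41 mg.

650 mg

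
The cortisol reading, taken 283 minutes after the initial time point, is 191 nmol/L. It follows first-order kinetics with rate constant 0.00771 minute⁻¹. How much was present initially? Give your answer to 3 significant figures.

t½ = ln 2 / k = 0.69315 / 0.00771 ≈ 89.902 minutes.
Number of half-lives elapsed: n = 283/89.902 ≈ 3.1479.
A₀ = A × 2^n = 191 × 2^3.1479 = 191 × 8.8634 ≈ 1692.9 nmol/L.

1690 nmol/L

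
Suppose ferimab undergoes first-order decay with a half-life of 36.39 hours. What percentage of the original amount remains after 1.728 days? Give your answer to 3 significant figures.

45.4%

1.728 days = 41.472 hours.
n = 41.472/36.39 ≈ 1.1397 half-lives.
Fraction remaining = (1/2)^1.1397 ≈ 0.45387, i.e. 45.387%.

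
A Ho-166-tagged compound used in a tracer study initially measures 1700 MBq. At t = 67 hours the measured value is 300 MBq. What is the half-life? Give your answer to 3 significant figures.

26.8 hours

A/A₀ = 300/1700 ≈ 0.17647.
n = log₂(5.6667) ≈ 2.5025 half-lives elapsed in 67 hours.
t½ = 67/2.5025 ≈ 26.773 hours.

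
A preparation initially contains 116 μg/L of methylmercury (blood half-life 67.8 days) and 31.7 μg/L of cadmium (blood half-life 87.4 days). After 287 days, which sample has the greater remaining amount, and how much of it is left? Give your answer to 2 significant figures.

methylmercury: 116 × (1/2)^4.233 ≈ 6.1686 μg/L.
cadmium: 31.7 × (1/2)^3.2838 ≈ 3.255 μg/L.
Methylmercury has more remaining, at ≈ 6.1686 μg/L.

methylmercury, 6.2 μg/L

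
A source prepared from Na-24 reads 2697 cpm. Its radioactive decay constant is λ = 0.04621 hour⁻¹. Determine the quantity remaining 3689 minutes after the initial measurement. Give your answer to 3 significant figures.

t½ = ln 2 / λ = 0.69315 / 0.04621 ≈ 15 hours.
Convert the elapsed time: 3689 minutes = 61.4833 hours.
Number of half-lives: n = 61.4833/15 ≈ 4.0989.
Remaining = 2697 × (1/2)^4.0989 = 2697 × 0.058359 ≈ 157.39 cpm.

157 cpm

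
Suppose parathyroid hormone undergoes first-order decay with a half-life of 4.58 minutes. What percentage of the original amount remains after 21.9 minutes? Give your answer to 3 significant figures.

n = 21.9/4.58 ≈ 4.7817 half-lives.
Fraction remaining = (1/2)^4.7817 ≈ 0.036356, i.e. 3.6356%.

3.64%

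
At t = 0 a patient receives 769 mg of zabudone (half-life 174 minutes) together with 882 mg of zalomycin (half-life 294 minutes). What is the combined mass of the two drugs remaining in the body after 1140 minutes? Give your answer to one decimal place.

zabudone: 769 × (1/2)^(1140/174) = 769 × (1/2)^6.5517 ≈ 8.1971 mg.
zalomycin: 882 × (1/2)^(1140/294) = 882 × (1/2)^3.8776 ≈ 60.008 mg.
Total = 8.1971 + 60.008 ≈ 68.205 mg.

68.2 mg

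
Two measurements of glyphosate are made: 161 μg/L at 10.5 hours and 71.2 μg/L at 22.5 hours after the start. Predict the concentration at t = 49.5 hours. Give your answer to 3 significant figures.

11.4 μg/L

Over Δt = 22.5 − 10.5 = 12 hours, the level fell by a factor of 161/71.2 ≈ 2.2612.
n = log₂(2.2612) ≈ 1.1771 half-lives, so t½ = 12/1.1771 ≈ 10.194 hours.
From t = 22.5 to t = 49.5: 71.2 × (1/2)^((49.5−22.5)/10.194) ≈ 11.355 μg/L.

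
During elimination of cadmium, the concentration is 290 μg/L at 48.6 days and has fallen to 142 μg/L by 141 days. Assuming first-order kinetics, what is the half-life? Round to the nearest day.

90 days

Over Δt = 141 − 48.6 = 92.4 days, the level fell by a factor of 290/142 ≈ 2.0423.
n = log₂(2.0423) ≈ 1.0302 half-lives, so t½ = 92.4/1.0302 ≈ 89.695 days.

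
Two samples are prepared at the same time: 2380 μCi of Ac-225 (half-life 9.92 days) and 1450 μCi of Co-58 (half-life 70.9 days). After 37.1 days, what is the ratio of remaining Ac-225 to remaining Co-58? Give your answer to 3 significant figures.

0.177

Ac-225: 2380 × (1/2)^(37.1/9.92) = 2380 × (1/2)^3.7399 ≈ 178.13 μCi.
Co-58: 1450 × (1/2)^(37.1/70.9) = 1450 × (1/2)^0.52327 ≈ 1008.9 μCi.
Ratio ≈ 178.13 / 1008.9 ≈ 0.17656.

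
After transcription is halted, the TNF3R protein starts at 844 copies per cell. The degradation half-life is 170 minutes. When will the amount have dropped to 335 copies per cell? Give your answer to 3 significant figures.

Fraction remaining = 335/844 ≈ 0.39692.
n = log₂(844/335) = ln(2.5194)/ln 2 ≈ 1.3331 half-lives.
t = n × t½ = 1.3331 × 170 ≈ 226.62 minutes.

227 minutes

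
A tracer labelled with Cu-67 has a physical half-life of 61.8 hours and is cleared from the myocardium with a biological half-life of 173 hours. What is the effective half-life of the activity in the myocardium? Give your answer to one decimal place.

1/t_eff = 1/t_phys + 1/t_biol = 1/61.8 + 1/173 = 0.021962 per hour.
t_eff = 61.8 × 173 / (61.8 + 173) ≈ 45.534 hours.

45.5 hours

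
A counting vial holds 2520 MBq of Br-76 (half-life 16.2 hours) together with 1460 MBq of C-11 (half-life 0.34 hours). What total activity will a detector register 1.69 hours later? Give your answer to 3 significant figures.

Br-76: 2520 × (1/2)^(1.69/16.2) = 2520 × (1/2)^0.10432 ≈ 2344.2 MBq.
C-11: 1460 × (1/2)^(1.69/0.34) = 1460 × (1/2)^4.9706 ≈ 46.565 MBq.
Total = 2344.2 + 46.565 ≈ 2390.8 MBq.

2390 MBq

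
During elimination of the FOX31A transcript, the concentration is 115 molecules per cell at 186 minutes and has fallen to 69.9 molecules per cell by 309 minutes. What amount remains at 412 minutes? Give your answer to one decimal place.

46.1 molecules per cell

Over Δt = 309 − 186 = 123 minutes, the level fell by a factor of 115/69.9 ≈ 1.6452.
n = log₂(1.6452) ≈ 0.71827 half-lives, so t½ = 123/0.71827 ≈ 171.24 minutes.
From t = 309 to t = 412: 69.9 × (1/2)^((412−309)/171.24) ≈ 46.07 molecules per cell.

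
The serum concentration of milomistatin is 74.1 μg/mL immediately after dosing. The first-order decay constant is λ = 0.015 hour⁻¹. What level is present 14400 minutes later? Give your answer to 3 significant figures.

t½ = ln 2 / λ = 0.69315 / 0.015 ≈ 46.21 hours.
Convert the elapsed time: 14400 minutes = 240 hours.
Number of half-lives: n = 240/46.21 ≈ 5.1937.
Remaining = 74.1 × (1/2)^5.1937 = 74.1 × 0.027324 ≈ 2.0247 μg/mL.

2.02 μg/mL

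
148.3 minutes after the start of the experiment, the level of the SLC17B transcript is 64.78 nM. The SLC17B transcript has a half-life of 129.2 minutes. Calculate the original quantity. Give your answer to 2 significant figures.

140 nM

Number of half-lives elapsed: n = 148.3/129.2 ≈ 1.1478.
A₀ = A × 2^n = 64.78 × 2^1.1478 = 64.78 × 2.2158 ≈ 143.54 nM.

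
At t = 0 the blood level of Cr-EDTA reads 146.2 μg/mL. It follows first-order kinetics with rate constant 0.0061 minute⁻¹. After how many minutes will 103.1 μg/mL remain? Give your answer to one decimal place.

t½ = ln 2 / k = 0.69315 / 0.0061 ≈ 113.63 minutes.
Fraction remaining = 103.1/146.2 ≈ 0.7052.
n = log₂(146.2/103.1) = ln(1.418)/ln 2 ≈ 0.5039 half-lives.
t = n × t½ = 0.5039 × 113.63 ≈ 57.258 minutes.

57.3 minutes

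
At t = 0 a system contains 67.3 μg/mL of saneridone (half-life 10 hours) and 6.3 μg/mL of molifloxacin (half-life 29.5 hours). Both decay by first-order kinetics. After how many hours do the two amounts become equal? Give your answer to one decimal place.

51.7 hours

Set 67.3·(1/2)^(t/10) = 6.3·(1/2)^(t/29.5).
Taking log₂: log₂(67.3/6.3) = t·(1/10 − 1/29.5).
log₂(10.683) = 3.4172; 1/10 − 1/29.5 = 0.066102.
t = 3.4172 / 0.066102 ≈ 51.696 hours.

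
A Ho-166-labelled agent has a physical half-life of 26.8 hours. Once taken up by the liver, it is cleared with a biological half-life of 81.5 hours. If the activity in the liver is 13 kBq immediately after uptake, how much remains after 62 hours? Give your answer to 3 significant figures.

1.54 kBq

1/t_eff = 1/t_phys + 1/t_biol = 1/26.8 + 1/81.5 = 0.049583 per hour.
t_eff = 26.8 × 81.5 / (26.8 + 81.5) ≈ 20.168 hours.
Remaining = 13 × (1/2)^(62/20.168) = 13 × (1/2)^3.0742 ≈ 1.5436 kBq.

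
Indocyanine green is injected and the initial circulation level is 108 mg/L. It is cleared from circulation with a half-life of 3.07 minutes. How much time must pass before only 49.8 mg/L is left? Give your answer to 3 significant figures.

Fraction remaining = 49.8/108 ≈ 0.46111.
n = log₂(108/49.8) = ln(2.1687)/ln 2 ≈ 1.1168 half-lives.
t = n × t½ = 1.1168 × 3.07 ≈ 3.4286 minutes.

3.43 minutes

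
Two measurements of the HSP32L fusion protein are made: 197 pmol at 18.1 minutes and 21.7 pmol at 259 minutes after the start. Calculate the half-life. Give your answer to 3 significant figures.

Over Δt = 259 − 18.1 = 240.9 minutes, the level fell by a factor of 197/21.7 ≈ 9.0783.
n = log₂(9.0783) ≈ 3.1824 half-lives, so t½ = 240.9/3.1824 ≈ 75.697 minutes.

75.7 minutes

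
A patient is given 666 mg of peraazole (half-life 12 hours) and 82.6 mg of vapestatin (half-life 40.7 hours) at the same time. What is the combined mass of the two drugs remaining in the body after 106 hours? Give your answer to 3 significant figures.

15.0 mg

peraazole: 666 × (1/2)^(106/12) = 666 × (1/2)^8.8333 ≈ 1.4601 mg.
vapestatin: 82.6 × (1/2)^(106/40.7) = 82.6 × (1/2)^2.6044 ≈ 13.582 mg.
Total = 1.4601 + 13.582 ≈ 15.042 mg.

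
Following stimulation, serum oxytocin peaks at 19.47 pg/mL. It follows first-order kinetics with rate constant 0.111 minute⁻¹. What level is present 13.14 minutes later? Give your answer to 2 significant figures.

4.5 pg/mL

t½ = ln 2 / λ = 0.69315 / 0.111 ≈ 6.2446 minutes.
Number of half-lives: n = 13.14/6.2446 ≈ 2.1042.
Remaining = 19.47 × (1/2)^2.1042 = 19.47 × 0.23258 ≈ 4.5282 pg/mL.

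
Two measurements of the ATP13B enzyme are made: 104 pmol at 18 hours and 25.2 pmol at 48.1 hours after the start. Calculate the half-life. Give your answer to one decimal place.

14.7 hours

Over Δt = 48.1 − 18 = 30.1 hours, the level fell by a factor of 104/25.2 ≈ 4.127.
n = log₂(4.127) ≈ 2.0451 half-lives, so t½ = 30.1/2.0451 ≈ 14.718 hours.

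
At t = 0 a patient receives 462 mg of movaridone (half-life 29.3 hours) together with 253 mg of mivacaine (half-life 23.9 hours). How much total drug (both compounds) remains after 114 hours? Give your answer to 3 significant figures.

movaridone: 462 × (1/2)^(114/29.3) = 462 × (1/2)^3.8908 ≈ 31.146 mg.
mivacaine: 253 × (1/2)^(114/23.9) = 253 × (1/2)^4.7699 ≈ 9.2735 mg.
Total = 31.146 + 9.2735 ≈ 40.419 mg.

40.4 mg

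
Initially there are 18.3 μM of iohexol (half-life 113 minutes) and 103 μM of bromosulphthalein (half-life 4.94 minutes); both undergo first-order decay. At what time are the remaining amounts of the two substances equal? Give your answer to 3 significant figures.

Set 18.3·(1/2)^(t/113) = 103·(1/2)^(t/4.94).
Taking log₂: log₂(18.3/103) = t·(1/113 − 1/4.94).
log₂(0.17767) = -2.4927; 1/113 − 1/4.94 = -0.19358.
t = -2.4927 / -0.19358 ≈ 12.877 minutes.

12.9 minutes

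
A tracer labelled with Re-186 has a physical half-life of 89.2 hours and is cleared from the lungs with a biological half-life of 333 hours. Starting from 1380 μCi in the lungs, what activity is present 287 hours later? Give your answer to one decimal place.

81.6 μCi

1/t_eff = 1/t_phys + 1/t_biol = 1/89.2 + 1/333 = 0.014214 per hour.
t_eff = 89.2 × 333 / (89.2 + 333) ≈ 70.354 hours.
Remaining = 1380 × (1/2)^(287/70.354) = 1380 × (1/2)^4.0794 ≈ 81.634 μCi.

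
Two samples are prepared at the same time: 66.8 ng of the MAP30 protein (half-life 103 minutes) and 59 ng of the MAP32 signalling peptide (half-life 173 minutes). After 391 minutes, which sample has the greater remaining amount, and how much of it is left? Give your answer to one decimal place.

MAP30 protein: 66.8 × (1/2)^3.7961 ≈ 4.8087 ng.
MAP32 signalling peptide: 59 × (1/2)^2.2601 ≈ 12.317 ng.
MAP32 signalling peptide has more remaining, at ≈ 12.317 ng.

MAP32 signalling peptide, 12.3 ng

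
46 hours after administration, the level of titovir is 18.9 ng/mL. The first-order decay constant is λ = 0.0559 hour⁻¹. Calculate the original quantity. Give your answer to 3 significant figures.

247 ng/mL

t½ = ln 2 / λ = 0.69315 / 0.0559 ≈ 12.4 hours.
Number of half-lives elapsed: n = 46/12.4 ≈ 3.7097.
A₀ = A × 2^n = 18.9 × 2^3.7097 = 18.9 × 13.084 ≈ 247.29 ng/mL.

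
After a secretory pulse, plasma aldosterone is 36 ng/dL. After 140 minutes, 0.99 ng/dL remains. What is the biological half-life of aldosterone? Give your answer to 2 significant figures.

A/A₀ = 0.99/36 ≈ 0.0275.
n = log₂(36.364) ≈ 5.1844 half-lives elapsed in 140 minutes.
t½ = 140/5.1844 ≈ 27.004 minutes.

27 minutes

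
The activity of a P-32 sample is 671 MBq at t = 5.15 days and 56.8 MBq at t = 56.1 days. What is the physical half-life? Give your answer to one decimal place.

14.3 days

Over Δt = 56.1 − 5.15 = 50.95 days, the level fell by a factor of 671/56.8 ≈ 11.813.
n = log₂(11.813) ≈ 3.5623 half-lives, so t½ = 50.95/3.5623 ≈ 14.302 days.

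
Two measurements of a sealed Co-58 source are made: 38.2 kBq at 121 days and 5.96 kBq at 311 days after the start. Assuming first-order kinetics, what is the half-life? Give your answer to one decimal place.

Over Δt = 311 − 121 = 190 days, the level fell by a factor of 38.2/5.96 ≈ 6.4094.
n = log₂(6.4094) ≈ 2.6802 half-lives, so t½ = 190/2.6802 ≈ 70.891 days.

70.9 days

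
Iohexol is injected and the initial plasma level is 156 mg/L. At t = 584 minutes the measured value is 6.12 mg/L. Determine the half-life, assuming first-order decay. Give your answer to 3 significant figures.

A/A₀ = 6.12/156 ≈ 0.039231.
n = log₂(25.49) ≈ 4.6719 half-lives elapsed in 584 minutes.
t½ = 584/4.6719 ≈ 125 minutes.

125 minutes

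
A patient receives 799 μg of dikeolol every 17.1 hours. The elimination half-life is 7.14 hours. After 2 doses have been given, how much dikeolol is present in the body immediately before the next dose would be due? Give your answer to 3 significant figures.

181 μg

The 2 doses were given 34.2, 17.1 hours ago.
Total = 799·(1/2)^(34.2/7.14) + 799·(1/2)^(17.1/7.14)
      = 28.883 + 151.91 ≈ 180.79 μg.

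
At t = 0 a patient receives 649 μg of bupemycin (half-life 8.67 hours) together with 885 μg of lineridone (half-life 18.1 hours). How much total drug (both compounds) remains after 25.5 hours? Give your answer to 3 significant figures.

bupemycin: 649 × (1/2)^(25.5/8.67) = 649 × (1/2)^2.9412 ≈ 84.501 μg.
lineridone: 885 × (1/2)^(25.5/18.1) = 885 × (1/2)^1.4088 ≈ 333.3 μg.
Total = 84.501 + 333.3 ≈ 417.8 μg.

418 μg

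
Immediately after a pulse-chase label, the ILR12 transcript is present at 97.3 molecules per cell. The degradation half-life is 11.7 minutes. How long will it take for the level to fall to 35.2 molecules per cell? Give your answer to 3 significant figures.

Fraction remaining = 35.2/97.3 ≈ 0.36177.
n = log₂(97.3/35.2) = ln(2.7642)/ln 2 ≈ 1.4669 half-lives.
t = n × t½ = 1.4669 × 11.7 ≈ 17.162 minutes.

17.2 minutes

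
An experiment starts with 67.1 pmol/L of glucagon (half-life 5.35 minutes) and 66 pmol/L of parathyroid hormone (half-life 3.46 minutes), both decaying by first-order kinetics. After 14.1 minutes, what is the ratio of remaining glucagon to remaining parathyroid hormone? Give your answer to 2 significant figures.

2.8

glucagon: 67.1 × (1/2)^(14.1/5.35) = 67.1 × (1/2)^2.6355 ≈ 10.798 pmol/L.
parathyroid hormone: 66 × (1/2)^(14.1/3.46) = 66 × (1/2)^4.0751 ≈ 3.9156 pmol/L.
Ratio ≈ 10.798 / 3.9156 ≈ 2.7577.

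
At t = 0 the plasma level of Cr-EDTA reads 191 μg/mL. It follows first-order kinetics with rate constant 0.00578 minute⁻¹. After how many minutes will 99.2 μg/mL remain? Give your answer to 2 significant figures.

t½ = ln 2 / k = 0.69315 / 0.00578 ≈ 119.92 minutes.
Fraction remaining = 99.2/191 ≈ 0.51937.
n = log₂(191/99.2) = ln(1.9254)/ln 2 ≈ 0.94516 half-lives.
t = n × t½ = 0.94516 × 119.92 ≈ 113.35 minutes.

110 minutes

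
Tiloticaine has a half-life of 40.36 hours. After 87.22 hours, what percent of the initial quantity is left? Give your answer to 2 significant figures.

n = 87.22/40.36 ≈ 2.1611 half-lives.
Fraction remaining = (1/2)^2.1611 ≈ 0.22359, i.e. 22.359%.

22%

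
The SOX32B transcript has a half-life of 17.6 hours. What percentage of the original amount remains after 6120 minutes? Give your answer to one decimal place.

1.8%

6120 minutes = 102 hours.
n = 102/17.6 ≈ 5.7955 half-lives.
Fraction remaining = (1/2)^5.7955 ≈ 0.018005, i.e. 1.8005%.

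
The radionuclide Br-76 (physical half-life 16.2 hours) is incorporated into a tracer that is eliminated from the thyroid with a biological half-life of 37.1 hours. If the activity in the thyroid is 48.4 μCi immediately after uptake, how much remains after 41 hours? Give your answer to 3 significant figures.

1/t_eff = 1/t_phys + 1/t_biol = 1/16.2 + 1/37.1 = 0.088683 per hour.
t_eff = 16.2 × 37.1 / (16.2 + 37.1) ≈ 11.276 hours.
Remaining = 48.4 × (1/2)^(41/11.276) = 48.4 × (1/2)^3.636 ≈ 3.8932 μCi.

3.89 μCi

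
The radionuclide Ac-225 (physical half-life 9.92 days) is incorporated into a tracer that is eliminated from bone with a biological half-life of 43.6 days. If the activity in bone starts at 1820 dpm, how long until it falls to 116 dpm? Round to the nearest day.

32 days

1/t_eff = 1/t_phys + 1/t_biol = 1/9.92 + 1/43.6 = 0.12374 per day.
t_eff = 9.92 × 43.6 / (9.92 + 43.6) ≈ 8.0813 days.
n = log₂(1820/116) ≈ 3.9717; t = 3.9717 × 8.0813 ≈ 32.097 days.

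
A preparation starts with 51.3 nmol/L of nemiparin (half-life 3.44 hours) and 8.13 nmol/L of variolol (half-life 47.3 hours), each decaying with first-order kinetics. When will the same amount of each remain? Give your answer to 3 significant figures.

9.86 hours

Set 51.3·(1/2)^(t/3.44) = 8.13·(1/2)^(t/47.3).
Taking log₂: log₂(51.3/8.13) = t·(1/3.44 − 1/47.3).
log₂(6.31) = 2.6576; 1/3.44 − 1/47.3 = 0.26956.
t = 2.6576 / 0.26956 ≈ 9.8593 hours.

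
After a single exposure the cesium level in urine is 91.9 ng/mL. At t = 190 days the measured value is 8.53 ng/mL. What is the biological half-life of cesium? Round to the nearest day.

A/A₀ = 8.53/91.9 ≈ 0.092818.
n = log₂(10.774) ≈ 3.4294 half-lives elapsed in 190 days.
t½ = 190/3.4294 ≈ 55.403 days.

55 days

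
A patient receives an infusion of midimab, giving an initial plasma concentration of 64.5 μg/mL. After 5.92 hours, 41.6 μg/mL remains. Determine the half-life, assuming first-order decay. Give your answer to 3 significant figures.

9.36 hours

A/A₀ = 41.6/64.5 ≈ 0.64496.
n = log₂(1.5505) ≈ 0.63272 half-lives elapsed in 5.92 hours.
t½ = 5.92/0.63272 ≈ 9.3565 hours.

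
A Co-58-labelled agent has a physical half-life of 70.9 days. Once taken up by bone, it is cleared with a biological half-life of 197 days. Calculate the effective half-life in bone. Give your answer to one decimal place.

1/t_eff = 1/t_phys + 1/t_biol = 1/70.9 + 1/197 = 0.019181 per day.
t_eff = 70.9 × 197 / (70.9 + 197) ≈ 52.136 days.

52.1 days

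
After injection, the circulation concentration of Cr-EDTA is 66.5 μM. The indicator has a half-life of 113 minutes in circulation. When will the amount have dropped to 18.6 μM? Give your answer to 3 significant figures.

Fraction remaining = 18.6/66.5 ≈ 0.2797.
n = log₂(66.5/18.6) = ln(3.5753)/ln 2 ≈ 1.8381 half-lives.
t = n × t½ = 1.8381 × 113 ≈ 207.7 minutes.

208 minutes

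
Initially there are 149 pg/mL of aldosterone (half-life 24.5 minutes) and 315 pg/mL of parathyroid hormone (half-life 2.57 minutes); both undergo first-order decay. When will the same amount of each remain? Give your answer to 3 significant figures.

3.10 minutes

Set 149·(1/2)^(t/24.5) = 315·(1/2)^(t/2.57).
Taking log₂: log₂(149/315) = t·(1/24.5 − 1/2.57).
log₂(0.47302) = -1.08; 1/24.5 − 1/2.57 = -0.34829.
t = -1.08 / -0.34829 ≈ 3.101 minutes.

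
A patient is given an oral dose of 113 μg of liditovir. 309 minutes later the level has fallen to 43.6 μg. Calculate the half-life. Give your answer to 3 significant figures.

225 minutes

A/A₀ = 43.6/113 ≈ 0.38584.
n = log₂(2.5917) ≈ 1.3739 half-lives elapsed in 309 minutes.
t½ = 309/1.3739 ≈ 224.9 minutes.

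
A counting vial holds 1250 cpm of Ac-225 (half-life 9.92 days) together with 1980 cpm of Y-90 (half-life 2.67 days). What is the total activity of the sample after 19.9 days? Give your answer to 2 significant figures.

Ac-225: 1250 × (1/2)^(19.9/9.92) = 1250 × (1/2)^2.006 ≈ 311.19 cpm.
Y-90: 1980 × (1/2)^(19.9/2.67) = 1980 × (1/2)^7.4532 ≈ 11.299 cpm.
Total = 311.19 + 11.299 ≈ 322.49 cpm.

320 cpm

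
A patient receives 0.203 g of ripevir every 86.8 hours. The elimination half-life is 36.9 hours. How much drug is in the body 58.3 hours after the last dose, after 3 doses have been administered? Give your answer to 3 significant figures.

The 3 doses were given 231.9, 145.1, 58.3 hours ago.
Total = 0.203·(1/2)^(231.9/36.9) + 0.203·(1/2)^(145.1/36.9) + 0.203·(1/2)^(58.3/36.9)
      = 0.0026041 + 0.013298 + 0.067902 ≈ 0.083804 g.

0.0838 g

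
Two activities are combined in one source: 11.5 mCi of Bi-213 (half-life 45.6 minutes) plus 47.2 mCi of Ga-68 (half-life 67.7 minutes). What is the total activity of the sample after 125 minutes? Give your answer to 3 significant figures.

Bi-213: 11.5 × (1/2)^(125/45.6) = 11.5 × (1/2)^2.7412 ≈ 1.7199 mCi.
Ga-68: 47.2 × (1/2)^(125/67.7) = 47.2 × (1/2)^1.8464 ≈ 13.126 mCi.
Total = 1.7199 + 13.126 ≈ 14.846 mCi.

14.8 mCi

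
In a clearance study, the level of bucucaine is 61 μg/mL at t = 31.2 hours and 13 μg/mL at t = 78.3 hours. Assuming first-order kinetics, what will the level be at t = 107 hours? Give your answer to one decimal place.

5.1 μg/mL

Over Δt = 78.3 − 31.2 = 47.1 hours, the level fell by a factor of 61/13 ≈ 4.6923.
n = log₂(4.6923) ≈ 2.2303 half-lives, so t½ = 47.1/2.2303 ≈ 21.118 hours.
From t = 78.3 to t = 107: 13 × (1/2)^((107−78.3)/21.118) ≈ 5.068 μg/mL.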